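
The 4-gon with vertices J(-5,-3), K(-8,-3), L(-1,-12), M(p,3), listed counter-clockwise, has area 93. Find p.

10

Write out the shoelace sum; only the two edges meeting at M involve p:
2·Area = [((-1)·3 − p·(-12)) + (p·(-3) − (-5)·3)] + 84
       = 9·p + 96 = 186
⇒ p = 10.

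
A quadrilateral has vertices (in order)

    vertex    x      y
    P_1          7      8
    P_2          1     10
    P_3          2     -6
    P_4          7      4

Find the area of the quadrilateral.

57

Σ = (62) + (-26) + (50) + (28) = 114
Area = |Σ|/2 = 57.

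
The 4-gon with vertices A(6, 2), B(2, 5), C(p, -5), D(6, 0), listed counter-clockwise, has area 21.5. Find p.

3

The doubled signed area Σ (x_i y_{i+1} − x_{i+1} y_i) is linear in p.
With p=0 it equals 58; the coefficient of p is -5 (from the two edges through C).
So -5·p + 58 = 2·21.5 = 43 ⇒ p = 3.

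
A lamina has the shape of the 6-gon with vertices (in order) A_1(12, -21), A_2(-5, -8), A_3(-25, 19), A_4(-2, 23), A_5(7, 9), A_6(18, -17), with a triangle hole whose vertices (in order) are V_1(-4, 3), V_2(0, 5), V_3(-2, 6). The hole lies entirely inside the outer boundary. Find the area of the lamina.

829.5

Outer boundary:
Apply the shoelace formula: 2A = Σ (x_i·y_{i+1} − x_{i+1}·y_i), indices taken mod 6.
Σ = (-201) + (-295) + (-537) + (-179) + (-281) + (-174) = -1667
Area = |Σ|/2 = 833.5.
Hole:
Σ = (-20) + (10) + (18) = 8
Area = |Σ|/2 = 4.
Net area = 833.5 − 4 = 829.5.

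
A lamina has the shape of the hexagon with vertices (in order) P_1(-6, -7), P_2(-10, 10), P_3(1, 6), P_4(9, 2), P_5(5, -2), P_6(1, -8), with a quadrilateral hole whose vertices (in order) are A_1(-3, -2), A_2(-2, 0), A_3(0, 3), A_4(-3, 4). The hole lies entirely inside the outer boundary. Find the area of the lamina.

Outer boundary:
Apply the shoelace (surveyor's) formula: 2A = Σ (x_i·y_{i+1} − x_{i+1}·y_i), indices taken mod 6.
Cross-terms: -130, -70, -52, -28, -38, -55  ⇒  Σ = -373
Area = |Σ|/2 = 186.5.
Hole:
Σ = (-4) + (-6) + (9) + (18) = 17
Area = |Σ|/2 = 8.5.
Net area = 186.5 − 8.5 = 178.

178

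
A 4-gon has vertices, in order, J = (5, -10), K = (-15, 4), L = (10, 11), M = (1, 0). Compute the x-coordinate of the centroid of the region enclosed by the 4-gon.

Apply Gauss's area formula. First the cross-terms c_i = x_i·y_{i+1} − x_{i+1}·y_i:
  -130, -205, -11, -10  ⇒  2A = -356, A = -178.
Then Σ (x_i + x_{i+1})·c_i = 2144, so x̄ = 2144 / (6·(-178)) = -536/267.

-536/267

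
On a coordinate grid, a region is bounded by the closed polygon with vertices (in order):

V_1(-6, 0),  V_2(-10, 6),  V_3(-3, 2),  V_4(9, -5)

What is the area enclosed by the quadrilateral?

35.5

Apply the surveyor's formula: 2A = Σ (x_i·y_{i+1} − x_{i+1}·y_i), indices taken mod 4.
Σ = (-36) + (-2) + (-3) + (-30) = -71
Area = |Σ|/2 = 35.5.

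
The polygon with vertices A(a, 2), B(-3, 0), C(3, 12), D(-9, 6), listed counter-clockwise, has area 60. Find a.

-7

Write out the shoelace sum; only the two edges meeting at A involve a:
2·Area = [((-9)·2 − a·6) + (a·0 − (-3)·2)] + 90
       = -6·a + 78 = 120
⇒ a = -7.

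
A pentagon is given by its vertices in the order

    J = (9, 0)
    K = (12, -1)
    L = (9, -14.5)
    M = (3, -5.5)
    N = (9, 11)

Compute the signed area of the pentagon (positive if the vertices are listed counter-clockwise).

Cross-terms: -9, -165, -6, 82.5, -99  ⇒  Σ = -196.5
Signed area = Σ/2 = -98.25 (negative ⇒ clockwise traversal).

-98.25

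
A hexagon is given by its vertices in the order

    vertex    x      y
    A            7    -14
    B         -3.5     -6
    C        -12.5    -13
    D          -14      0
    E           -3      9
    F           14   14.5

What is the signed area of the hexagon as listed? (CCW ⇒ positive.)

-447.75

Apply the shoelace (surveyor's) formula: 2A = Σ (x_i·y_{i+1} − x_{i+1}·y_i), indices taken mod 6.
A→B: (7)(-6) − (-3.5)(-14) = -91
B→C: (-3.5)(-13) − (-12.5)(-6) = -29.5
C→D: (-12.5)(0) − (-14)(-13) = -182
D→E: (-14)(9) − (-3)(0) = -126
E→F: (-3)(14.5) − (14)(9) = -169.5
F→A: (14)(-14) − (7)(14.5) = -297.5
Σ = -895.5
Signed area = Σ/2 = -447.75 (negative ⇒ clockwise traversal).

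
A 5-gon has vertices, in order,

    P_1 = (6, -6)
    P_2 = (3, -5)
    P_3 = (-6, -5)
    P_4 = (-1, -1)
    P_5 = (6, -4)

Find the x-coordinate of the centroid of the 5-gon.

Apply the surveyor's formula. First the cross-terms c_i = x_i·y_{i+1} − x_{i+1}·y_i:
  -12, -45, 1, 10, -12  ⇒  2A = -58, A = -29.
Then Σ (x_i + x_{i+1})·c_i = -74, so x̄ = -74 / (6·(-29)) = 37/87.

37/87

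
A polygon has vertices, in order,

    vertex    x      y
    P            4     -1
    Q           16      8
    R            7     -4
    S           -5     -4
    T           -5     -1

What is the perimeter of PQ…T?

|PQ| = √((12)² + (9)²) = √225 = 15
|QR| = √((-9)² + (-12)²) = √225 = 15
|RS| = √((-12)² + (0)²) = √144 = 12
|ST| = √((0)² + (3)²) = √9 = 3
|TP| = √((9)² + (0)²) = √81 = 9
Perimeter = 15 + 15 + 12 + 3 + 9 = 54.

54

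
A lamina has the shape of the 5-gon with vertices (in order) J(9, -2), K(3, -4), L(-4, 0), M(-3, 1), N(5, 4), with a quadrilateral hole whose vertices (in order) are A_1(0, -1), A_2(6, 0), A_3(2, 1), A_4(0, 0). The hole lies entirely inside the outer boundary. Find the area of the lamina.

50.5

Outer boundary:
Apply the surveyor's formula: 2A = Σ (x_i·y_{i+1} − x_{i+1}·y_i), indices taken mod 5.
Cross-terms: -30, -16, -4, -17, -46  ⇒  Σ = -113
Area = |Σ|/2 = 56.5.
Hole:
Apply Gauss's area formula: 2A = Σ (x_i·y_{i+1} − x_{i+1}·y_i), indices taken mod 4.
A_1→A_2: (0)(0) − (6)(-1) = 6
A_2→A_3: (6)(1) − (2)(0) = 6
A_3→A_4: (2)(0) − (0)(1) = 0
A_4→A_1: (0)(-1) − (0)(0) = 0
Σ = 12
Area = |Σ|/2 = 6.
Net area = 56.5 − 6 = 50.5.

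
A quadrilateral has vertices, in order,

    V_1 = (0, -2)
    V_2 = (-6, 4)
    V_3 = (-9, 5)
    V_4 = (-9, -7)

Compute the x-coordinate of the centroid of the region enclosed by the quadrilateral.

-5.9

Apply Gauss's area formula. First the cross-terms c_i = x_i·y_{i+1} − x_{i+1}·y_i:
  -12, 6, 108, 18  ⇒  2A = 120, A = 60.
Then Σ (x_i + x_{i+1})·c_i = -2124, so x̄ = -2124 / (6·60) = -5.9.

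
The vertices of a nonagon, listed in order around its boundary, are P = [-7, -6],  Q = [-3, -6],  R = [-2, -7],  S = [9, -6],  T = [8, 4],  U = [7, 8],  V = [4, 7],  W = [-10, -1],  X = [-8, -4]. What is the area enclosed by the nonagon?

Apply Gauss's area formula: 2A = Σ (x_i·y_{i+1} − x_{i+1}·y_i), indices taken mod 9.
Σ = (24) + (9) + (75) + (84) + (36) + (17) + (66) + (32) + (20) = 363
Area = |Σ|/2 = 181.5.

181.5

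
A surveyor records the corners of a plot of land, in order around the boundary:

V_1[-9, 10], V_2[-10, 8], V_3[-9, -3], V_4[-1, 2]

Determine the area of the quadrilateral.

V_1→V_2: (-9)(8) − (-10)(10) = 28
V_2→V_3: (-10)(-3) − (-9)(8) = 102
V_3→V_4: (-9)(2) − (-1)(-3) = -21
V_4→V_1: (-1)(10) − (-9)(2) = 8
Σ = 117
Area = |Σ|/2 = 58.5.

58.5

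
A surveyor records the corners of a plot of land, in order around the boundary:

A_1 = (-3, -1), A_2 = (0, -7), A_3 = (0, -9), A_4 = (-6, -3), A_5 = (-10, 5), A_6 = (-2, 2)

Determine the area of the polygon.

Σ = (21) + (0) + (-54) + (-60) + (-10) + (8) = -95
Area = |Σ|/2 = 47.5.

47.5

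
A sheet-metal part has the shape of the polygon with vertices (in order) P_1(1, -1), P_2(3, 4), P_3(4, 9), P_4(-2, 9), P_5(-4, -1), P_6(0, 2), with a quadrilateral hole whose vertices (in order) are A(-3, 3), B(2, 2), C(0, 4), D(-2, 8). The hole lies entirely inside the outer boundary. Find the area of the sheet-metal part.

39

Outer boundary:
Apply the shoelace formula: 2A = Σ (x_i·y_{i+1} − x_{i+1}·y_i), indices taken mod 6.
P_1→P_2: (1)(4) − (3)(-1) = 7
P_2→P_3: (3)(9) − (4)(4) = 11
P_3→P_4: (4)(9) − (-2)(9) = 54
P_4→P_5: (-2)(-1) − (-4)(9) = 38
P_5→P_6: (-4)(2) − (0)(-1) = -8
P_6→P_1: (0)(-1) − (1)(2) = -2
Σ = 100
Area = |Σ|/2 = 50.
Hole:
Σ = (-12) + (8) + (8) + (18) = 22
Area = |Σ|/2 = 11.
Net area = 50 − 11 = 39.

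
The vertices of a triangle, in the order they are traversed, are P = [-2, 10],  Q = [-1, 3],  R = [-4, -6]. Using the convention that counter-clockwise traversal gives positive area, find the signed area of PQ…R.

Apply the surveyor's formula: 2A = Σ (x_i·y_{i+1} − x_{i+1}·y_i), indices taken mod 3.
Σ = (4) + (18) + (-52) = -30
Signed area = Σ/2 = -15 (negative ⇒ clockwise traversal).

-15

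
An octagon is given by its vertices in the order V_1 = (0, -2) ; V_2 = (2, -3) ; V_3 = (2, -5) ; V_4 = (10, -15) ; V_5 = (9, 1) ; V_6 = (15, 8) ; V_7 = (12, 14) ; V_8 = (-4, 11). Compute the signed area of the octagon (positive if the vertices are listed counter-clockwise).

Apply the shoelace (surveyor's) formula: 2A = Σ (x_i·y_{i+1} − x_{i+1}·y_i), indices taken mod 8.
Σ = (4) + (-4) + (20) + (145) + (57) + (114) + (188) + (8) = 532
Signed area = Σ/2 = 266 (positive ⇒ counter-clockwise traversal).

266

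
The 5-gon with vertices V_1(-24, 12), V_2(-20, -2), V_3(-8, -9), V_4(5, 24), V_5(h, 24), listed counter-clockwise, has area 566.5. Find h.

The doubled signed area Σ (x_i y_{i+1} − x_{i+1} y_i) is linear in h.
With h=0 it equals 1001; the coefficient of h is -12 (from the two edges through V_5).
So -12·h + 1001 = 2·566.5 = 1133 ⇒ h = -11.

-11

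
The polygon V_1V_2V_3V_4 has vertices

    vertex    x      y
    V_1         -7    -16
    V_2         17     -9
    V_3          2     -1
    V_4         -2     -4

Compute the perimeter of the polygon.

60

|V_1V_2| = √((24)² + (7)²) = √625 = 25
|V_2V_3| = √((-15)² + (8)²) = √289 = 17
|V_3V_4| = √((-4)² + (-3)²) = √25 = 5
|V_4V_1| = √((-5)² + (-12)²) = √169 = 13
Perimeter = 25 + 17 + 5 + 13 = 60.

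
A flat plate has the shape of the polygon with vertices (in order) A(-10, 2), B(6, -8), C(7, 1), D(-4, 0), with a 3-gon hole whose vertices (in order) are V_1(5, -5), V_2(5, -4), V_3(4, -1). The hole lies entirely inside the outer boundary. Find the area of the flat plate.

62.5

Outer boundary:
Apply the shoelace (surveyor's) formula: 2A = Σ (x_i·y_{i+1} − x_{i+1}·y_i), indices taken mod 4.
Σ = (68) + (62) + (4) + (-8) = 126
Area = |Σ|/2 = 63.
Hole:
Apply the surveyor's formula: 2A = Σ (x_i·y_{i+1} − x_{i+1}·y_i), indices taken mod 3.
Cross-terms: 5, 11, -15  ⇒  Σ = 1
Area = |Σ|/2 = 0.5.
Net area = 63 − 0.5 = 62.5.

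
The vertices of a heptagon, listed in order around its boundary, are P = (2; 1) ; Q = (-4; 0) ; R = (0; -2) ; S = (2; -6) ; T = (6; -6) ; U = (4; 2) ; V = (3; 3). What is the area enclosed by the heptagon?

39.5

P→Q: (2)(0) − (-4)(1) = 4
Q→R: (-4)(-2) − (0)(0) = 8
R→S: (0)(-6) − (2)(-2) = 4
S→T: (2)(-6) − (6)(-6) = 24
T→U: (6)(2) − (4)(-6) = 36
U→V: (4)(3) − (3)(2) = 6
V→P: (3)(1) − (2)(3) = -3
Σ = 79
Area = |Σ|/2 = 39.5.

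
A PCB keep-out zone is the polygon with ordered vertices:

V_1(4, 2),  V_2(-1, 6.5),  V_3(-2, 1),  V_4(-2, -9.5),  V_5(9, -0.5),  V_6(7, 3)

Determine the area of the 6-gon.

90

Apply the shoelace formula: 2A = Σ (x_i·y_{i+1} − x_{i+1}·y_i), indices taken mod 6.
Σ = (28) + (12) + (21) + (86.5) + (30.5) + (2) = 180
Area = |Σ|/2 = 90.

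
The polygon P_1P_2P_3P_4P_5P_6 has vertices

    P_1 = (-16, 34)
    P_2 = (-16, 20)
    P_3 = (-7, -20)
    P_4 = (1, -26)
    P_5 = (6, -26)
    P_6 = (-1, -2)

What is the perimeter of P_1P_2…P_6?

|P_1P_2| = √((0)² + (-14)²) = √196 = 14
|P_2P_3| = √((9)² + (-40)²) = √1681 = 41
|P_3P_4| = √((8)² + (-6)²) = √100 = 10
|P_4P_5| = √((5)² + (0)²) = √25 = 5
|P_5P_6| = √((-7)² + (24)²) = √625 = 25
|P_6P_1| = √((-15)² + (36)²) = √1521 = 39
Perimeter = 14 + 41 + 10 + 5 + 25 + 39 = 134.

134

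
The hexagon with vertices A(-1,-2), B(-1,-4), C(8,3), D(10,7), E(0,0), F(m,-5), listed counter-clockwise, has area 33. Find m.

The doubled signed area Σ (x_i y_{i+1} − x_{i+1} y_i) is linear in m.
With m=0 it equals 52; the coefficient of m is -2 (from the two edges through F).
So -2·m + 52 = 2·33 = 66 ⇒ m = -7.

-7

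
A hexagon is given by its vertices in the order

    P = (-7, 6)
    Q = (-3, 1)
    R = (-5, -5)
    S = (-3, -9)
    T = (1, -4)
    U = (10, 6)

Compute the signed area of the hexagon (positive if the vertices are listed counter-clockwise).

Apply the shoelace (surveyor's) formula: 2A = Σ (x_i·y_{i+1} − x_{i+1}·y_i), indices taken mod 6.
Σ = (11) + (20) + (30) + (21) + (46) + (102) = 230
Signed area = Σ/2 = 115 (positive ⇒ counter-clockwise traversal).

115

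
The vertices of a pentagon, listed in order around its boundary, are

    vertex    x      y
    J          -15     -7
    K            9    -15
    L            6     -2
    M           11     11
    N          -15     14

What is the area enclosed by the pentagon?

Apply the shoelace formula: 2A = Σ (x_i·y_{i+1} − x_{i+1}·y_i), indices taken mod 5.
J→K: (-15)(-15) − (9)(-7) = 288
K→L: (9)(-2) − (6)(-15) = 72
L→M: (6)(11) − (11)(-2) = 88
M→N: (11)(14) − (-15)(11) = 319
N→J: (-15)(-7) − (-15)(14) = 315
Σ = 1082
Area = |Σ|/2 = 541.

541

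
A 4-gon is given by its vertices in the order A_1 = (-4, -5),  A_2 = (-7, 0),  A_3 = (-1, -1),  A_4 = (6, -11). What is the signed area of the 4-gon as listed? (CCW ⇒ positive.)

-42.5

Σ = (-35) + (7) + (17) + (-74) = -85
Signed area = Σ/2 = -42.5 (negative ⇒ clockwise traversal).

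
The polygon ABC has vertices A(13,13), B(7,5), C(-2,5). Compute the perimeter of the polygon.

|AB| = √((-6)² + (-8)²) = √100 = 10
|BC| = √((-9)² + (0)²) = √81 = 9
|CA| = √((15)² + (8)²) = √289 = 17
Perimeter = 10 + 9 + 17 = 36.

36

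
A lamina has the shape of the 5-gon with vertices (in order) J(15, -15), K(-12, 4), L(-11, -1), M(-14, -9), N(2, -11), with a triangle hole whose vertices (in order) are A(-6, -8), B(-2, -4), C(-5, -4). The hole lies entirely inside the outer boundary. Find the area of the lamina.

158

Outer boundary:
Σ = (-120) + (56) + (85) + (172) + (135) = 328
Area = |Σ|/2 = 164.
Hole:
A→B: (-6)(-4) − (-2)(-8) = 8
B→C: (-2)(-4) − (-5)(-4) = -12
C→A: (-5)(-8) − (-6)(-4) = 16
Σ = 12
Area = |Σ|/2 = 6.
Net area = 164 − 6 = 158.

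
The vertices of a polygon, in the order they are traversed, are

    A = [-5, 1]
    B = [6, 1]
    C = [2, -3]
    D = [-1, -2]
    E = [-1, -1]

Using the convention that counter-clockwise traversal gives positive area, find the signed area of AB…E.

Σ = (-11) + (-20) + (-7) + (-1) + (-6) = -45
Signed area = Σ/2 = -22.5 (negative ⇒ clockwise traversal).

-22.5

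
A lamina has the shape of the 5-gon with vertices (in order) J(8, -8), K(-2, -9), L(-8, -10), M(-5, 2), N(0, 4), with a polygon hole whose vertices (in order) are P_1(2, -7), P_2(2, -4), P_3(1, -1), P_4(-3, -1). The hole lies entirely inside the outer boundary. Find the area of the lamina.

Outer boundary:
Apply the shoelace formula: 2A = Σ (x_i·y_{i+1} − x_{i+1}·y_i), indices taken mod 5.
Σ = (-88) + (-52) + (-66) + (-20) + (-32) = -258
Area = |Σ|/2 = 129.
Hole:
Apply Gauss's area formula: 2A = Σ (x_i·y_{i+1} − x_{i+1}·y_i), indices taken mod 4.
Cross-terms: 6, 2, -4, 23  ⇒  Σ = 27
Area = |Σ|/2 = 13.5.
Net area = 129 − 13.5 = 115.5.

115.5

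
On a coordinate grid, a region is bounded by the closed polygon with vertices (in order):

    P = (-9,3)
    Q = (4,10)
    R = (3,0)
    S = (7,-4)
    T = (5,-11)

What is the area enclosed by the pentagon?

Cross-terms: -102, -30, -12, -57, -84  ⇒  Σ = -285
Area = |Σ|/2 = 142.5.

142.5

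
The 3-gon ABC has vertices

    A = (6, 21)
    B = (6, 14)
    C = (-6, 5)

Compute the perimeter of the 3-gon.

42

|AB| = √((0)² + (-7)²) = √49 = 7
|BC| = √((-12)² + (-9)²) = √225 = 15
|CA| = √((12)² + (16)²) = √400 = 20
Perimeter = 7 + 15 + 20 = 42.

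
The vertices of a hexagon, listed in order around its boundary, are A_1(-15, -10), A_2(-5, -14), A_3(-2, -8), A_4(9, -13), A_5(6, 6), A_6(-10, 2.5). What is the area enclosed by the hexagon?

307.25

Apply Gauss's area formula: 2A = Σ (x_i·y_{i+1} − x_{i+1}·y_i), indices taken mod 6.
A_1→A_2: (-15)(-14) − (-5)(-10) = 160
A_2→A_3: (-5)(-8) − (-2)(-14) = 12
A_3→A_4: (-2)(-13) − (9)(-8) = 98
A_4→A_5: (9)(6) − (6)(-13) = 132
A_5→A_6: (6)(2.5) − (-10)(6) = 75
A_6→A_1: (-10)(-10) − (-15)(2.5) = 137.5
Σ = 614.5
Area = |Σ|/2 = 307.25.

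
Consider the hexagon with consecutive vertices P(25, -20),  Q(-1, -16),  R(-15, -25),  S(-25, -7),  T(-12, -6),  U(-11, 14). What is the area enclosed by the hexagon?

726.5

Apply the surveyor's formula: 2A = Σ (x_i·y_{i+1} − x_{i+1}·y_i), indices taken mod 6.
P→Q: (25)(-16) − (-1)(-20) = -420
Q→R: (-1)(-25) − (-15)(-16) = -215
R→S: (-15)(-7) − (-25)(-25) = -520
S→T: (-25)(-6) − (-12)(-7) = 66
T→U: (-12)(14) − (-11)(-6) = -234
U→P: (-11)(-20) − (25)(14) = -130
Σ = -1453
Area = |Σ|/2 = 726.5.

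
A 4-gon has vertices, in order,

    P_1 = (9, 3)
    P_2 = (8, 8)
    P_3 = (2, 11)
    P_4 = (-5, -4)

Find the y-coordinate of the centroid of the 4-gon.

Apply the surveyor's formula. First the cross-terms c_i = x_i·y_{i+1} − x_{i+1}·y_i:
  48, 72, 47, 21  ⇒  2A = 188, A = 94.
Then Σ (y_i + y_{i+1})·c_i = 2204, so ȳ = 2204 / (6·94) = 551/141.

551/141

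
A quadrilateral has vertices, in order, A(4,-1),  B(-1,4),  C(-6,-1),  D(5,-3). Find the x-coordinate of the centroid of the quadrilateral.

-3/7

Apply the surveyor's formula. First the cross-terms c_i = x_i·y_{i+1} − x_{i+1}·y_i:
  15, 25, 23, 7  ⇒  2A = 70, A = 35.
Then Σ (x_i + x_{i+1})·c_i = -90, so x̄ = -90 / (6·35) = -3/7.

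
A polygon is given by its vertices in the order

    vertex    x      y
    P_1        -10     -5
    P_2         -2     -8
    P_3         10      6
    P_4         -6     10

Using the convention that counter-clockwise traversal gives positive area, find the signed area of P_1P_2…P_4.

Apply the shoelace (surveyor's) formula: 2A = Σ (x_i·y_{i+1} − x_{i+1}·y_i), indices taken mod 4.
Cross-terms: 70, 68, 136, 130  ⇒  Σ = 404
Signed area = Σ/2 = 202 (positive ⇒ counter-clockwise traversal).

202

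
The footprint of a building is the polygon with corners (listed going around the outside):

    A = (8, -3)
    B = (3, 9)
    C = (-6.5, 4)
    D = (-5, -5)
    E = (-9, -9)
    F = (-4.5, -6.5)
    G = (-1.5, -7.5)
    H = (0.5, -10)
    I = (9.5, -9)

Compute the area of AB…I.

Σ = (81) + (70.5) + (52.5) + (0) + (18) + (24) + (18.75) + (90.5) + (43.5) = 398.75
Area = |Σ|/2 = 199.375.

199.375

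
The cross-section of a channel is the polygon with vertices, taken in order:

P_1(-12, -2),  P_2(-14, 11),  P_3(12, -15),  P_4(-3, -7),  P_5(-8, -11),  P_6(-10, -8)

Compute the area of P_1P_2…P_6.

178

P_1→P_2: (-12)(11) − (-14)(-2) = -160
P_2→P_3: (-14)(-15) − (12)(11) = 78
P_3→P_4: (12)(-7) − (-3)(-15) = -129
P_4→P_5: (-3)(-11) − (-8)(-7) = -23
P_5→P_6: (-8)(-8) − (-10)(-11) = -46
P_6→P_1: (-10)(-2) − (-12)(-8) = -76
Σ = -356
Area = |Σ|/2 = 178.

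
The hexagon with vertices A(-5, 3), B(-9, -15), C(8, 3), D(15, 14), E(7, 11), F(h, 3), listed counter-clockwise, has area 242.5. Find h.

The doubled signed area Σ (x_i y_{i+1} − x_{i+1} y_i) is linear in h.
With h=0 it equals 365; the coefficient of h is -8 (from the two edges through F).
So -8·h + 365 = 2·242.5 = 485 ⇒ h = -15.

-15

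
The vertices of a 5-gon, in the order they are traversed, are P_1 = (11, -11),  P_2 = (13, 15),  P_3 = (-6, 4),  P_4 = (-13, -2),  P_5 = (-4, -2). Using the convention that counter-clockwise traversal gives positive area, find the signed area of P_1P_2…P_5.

299

Apply Gauss's area formula: 2A = Σ (x_i·y_{i+1} − x_{i+1}·y_i), indices taken mod 5.
Σ = (308) + (142) + (64) + (18) + (66) = 598
Signed area = Σ/2 = 299 (positive ⇒ counter-clockwise traversal).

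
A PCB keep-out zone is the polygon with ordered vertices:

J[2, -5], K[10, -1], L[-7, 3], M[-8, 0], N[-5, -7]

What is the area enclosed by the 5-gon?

Σ = (48) + (23) + (24) + (56) + (39) = 190
Area = |Σ|/2 = 95.

95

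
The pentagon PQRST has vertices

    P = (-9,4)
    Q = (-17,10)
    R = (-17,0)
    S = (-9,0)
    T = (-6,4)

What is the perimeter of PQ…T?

|PQ| = √((-8)² + (6)²) = √100 = 10
|QR| = √((0)² + (-10)²) = √100 = 10
|RS| = √((8)² + (0)²) = √64 = 8
|ST| = √((3)² + (4)²) = √25 = 5
|TP| = √((-3)² + (0)²) = √9 = 3
Perimeter = 10 + 10 + 8 + 5 + 3 = 36.

36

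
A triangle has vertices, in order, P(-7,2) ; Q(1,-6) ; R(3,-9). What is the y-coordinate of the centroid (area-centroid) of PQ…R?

-13/3

Apply the shoelace formula. First the cross-terms c_i = x_i·y_{i+1} − x_{i+1}·y_i:
  40, 9, -57  ⇒  2A = -8, A = -4.
Then Σ (y_i + y_{i+1})·c_i = 104, so ȳ = 104 / (6·(-4)) = -13/3.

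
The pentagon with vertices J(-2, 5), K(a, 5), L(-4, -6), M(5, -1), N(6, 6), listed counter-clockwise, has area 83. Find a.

-4

The doubled signed area Σ (x_i y_{i+1} − x_{i+1} y_i) is linear in a.
With a=0 it equals 122; the coefficient of a is -11 (from the two edges through K).
So -11·a + 122 = 2·83 = 166 ⇒ a = -4.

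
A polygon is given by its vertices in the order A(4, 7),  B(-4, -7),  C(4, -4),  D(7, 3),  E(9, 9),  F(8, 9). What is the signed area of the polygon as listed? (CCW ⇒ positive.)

74.5

Σ = (0) + (44) + (40) + (36) + (9) + (20) = 149
Signed area = Σ/2 = 74.5 (positive ⇒ counter-clockwise traversal).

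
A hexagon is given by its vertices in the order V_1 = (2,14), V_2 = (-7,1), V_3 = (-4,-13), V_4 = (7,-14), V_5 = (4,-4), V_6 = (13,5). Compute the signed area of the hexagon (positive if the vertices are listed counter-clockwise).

307

Σ = (100) + (95) + (147) + (28) + (72) + (172) = 614
Signed area = Σ/2 = 307 (positive ⇒ counter-clockwise traversal).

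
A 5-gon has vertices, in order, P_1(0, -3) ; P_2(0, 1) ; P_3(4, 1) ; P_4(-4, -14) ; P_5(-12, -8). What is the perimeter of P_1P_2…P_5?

48

|P_1P_2| = √((0)² + (4)²) = √16 = 4
|P_2P_3| = √((4)² + (0)²) = √16 = 4
|P_3P_4| = √((-8)² + (-15)²) = √289 = 17
|P_4P_5| = √((-8)² + (6)²) = √100 = 10
|P_5P_1| = √((12)² + (5)²) = √169 = 13
Perimeter = 4 + 4 + 17 + 10 + 13 = 48.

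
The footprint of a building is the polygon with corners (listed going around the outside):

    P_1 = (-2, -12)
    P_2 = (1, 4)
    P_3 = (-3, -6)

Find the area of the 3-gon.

17

Σ = (4) + (6) + (24) = 34
Area = |Σ|/2 = 17.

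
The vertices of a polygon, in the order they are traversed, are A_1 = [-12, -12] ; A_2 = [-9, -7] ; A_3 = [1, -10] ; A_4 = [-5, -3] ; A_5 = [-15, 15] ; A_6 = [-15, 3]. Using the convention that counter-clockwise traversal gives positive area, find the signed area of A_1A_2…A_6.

148

Apply the surveyor's formula: 2A = Σ (x_i·y_{i+1} − x_{i+1}·y_i), indices taken mod 6.
Σ = (-24) + (97) + (-53) + (-120) + (180) + (216) = 296
Signed area = Σ/2 = 148 (positive ⇒ counter-clockwise traversal).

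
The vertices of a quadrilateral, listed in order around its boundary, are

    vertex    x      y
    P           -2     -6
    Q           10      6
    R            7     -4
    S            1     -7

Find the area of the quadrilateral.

49.5

Apply the surveyor's formula: 2A = Σ (x_i·y_{i+1} − x_{i+1}·y_i), indices taken mod 4.
P→Q: (-2)(6) − (10)(-6) = 48
Q→R: (10)(-4) − (7)(6) = -82
R→S: (7)(-7) − (1)(-4) = -45
S→P: (1)(-6) − (-2)(-7) = -20
Σ = -99
Area = |Σ|/2 = 49.5.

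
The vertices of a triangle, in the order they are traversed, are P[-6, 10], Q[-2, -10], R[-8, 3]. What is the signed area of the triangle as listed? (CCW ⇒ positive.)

Apply the shoelace formula: 2A = Σ (x_i·y_{i+1} − x_{i+1}·y_i), indices taken mod 3.
Σ = (80) + (-86) + (-62) = -68
Signed area = Σ/2 = -34 (negative ⇒ clockwise traversal).

-34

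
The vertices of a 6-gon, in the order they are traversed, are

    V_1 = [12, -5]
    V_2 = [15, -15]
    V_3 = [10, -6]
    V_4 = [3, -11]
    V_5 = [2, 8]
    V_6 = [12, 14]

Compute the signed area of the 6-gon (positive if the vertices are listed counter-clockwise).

Apply the surveyor's formula: 2A = Σ (x_i·y_{i+1} − x_{i+1}·y_i), indices taken mod 6.
V_1→V_2: (12)(-15) − (15)(-5) = -105
V_2→V_3: (15)(-6) − (10)(-15) = 60
V_3→V_4: (10)(-11) − (3)(-6) = -92
V_4→V_5: (3)(8) − (2)(-11) = 46
V_5→V_6: (2)(14) − (12)(8) = -68
V_6→V_1: (12)(-5) − (12)(14) = -228
Σ = -387
Signed area = Σ/2 = -193.5 (negative ⇒ clockwise traversal).

-193.5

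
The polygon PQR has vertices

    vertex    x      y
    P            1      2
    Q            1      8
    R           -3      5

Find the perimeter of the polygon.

16

|PQ| = √((0)² + (6)²) = √36 = 6
|QR| = √((-4)² + (-3)²) = √25 = 5
|RP| = √((4)² + (-3)²) = √25 = 5
Perimeter = 6 + 5 + 5 = 16.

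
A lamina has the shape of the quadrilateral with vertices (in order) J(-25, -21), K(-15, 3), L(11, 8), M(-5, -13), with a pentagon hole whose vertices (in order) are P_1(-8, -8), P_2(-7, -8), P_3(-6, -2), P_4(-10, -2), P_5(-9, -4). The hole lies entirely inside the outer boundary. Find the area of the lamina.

Outer boundary:
Σ = (-390) + (-153) + (-103) + (-220) = -866
Area = |Σ|/2 = 433.
Hole:
Apply Gauss's area formula: 2A = Σ (x_i·y_{i+1} − x_{i+1}·y_i), indices taken mod 5.
Σ = (8) + (-34) + (-8) + (22) + (40) = 28
Area = |Σ|/2 = 14.
Net area = 433 − 14 = 419.

419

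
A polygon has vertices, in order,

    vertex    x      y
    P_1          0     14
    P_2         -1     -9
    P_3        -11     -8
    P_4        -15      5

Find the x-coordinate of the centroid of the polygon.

Apply the surveyor's formula. First the cross-terms c_i = x_i·y_{i+1} − x_{i+1}·y_i:
  14, -91, -175, -210  ⇒  2A = -462, A = -231.
Then Σ (x_i + x_{i+1})·c_i = 8778, so x̄ = 8778 / (6·(-231)) = -19/3.

-19/3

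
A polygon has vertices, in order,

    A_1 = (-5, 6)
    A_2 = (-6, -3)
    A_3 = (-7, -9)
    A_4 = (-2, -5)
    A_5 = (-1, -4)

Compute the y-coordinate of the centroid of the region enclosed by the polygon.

-280/117

Apply the shoelace formula. First the cross-terms c_i = x_i·y_{i+1} − x_{i+1}·y_i:
  51, 33, 17, 3, -26  ⇒  2A = 78, A = 39.
Then Σ (y_i + y_{i+1})·c_i = -560, so ȳ = -560 / (6·39) = -280/117.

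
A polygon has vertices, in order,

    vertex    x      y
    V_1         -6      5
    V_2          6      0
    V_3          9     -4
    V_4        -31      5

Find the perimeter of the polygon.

|V_1V_2| = √((12)² + (-5)²) = √169 = 13
|V_2V_3| = √((3)² + (-4)²) = √25 = 5
|V_3V_4| = √((-40)² + (9)²) = √1681 = 41
|V_4V_1| = √((25)² + (0)²) = √625 = 25
Perimeter = 13 + 5 + 41 + 25 = 84.

84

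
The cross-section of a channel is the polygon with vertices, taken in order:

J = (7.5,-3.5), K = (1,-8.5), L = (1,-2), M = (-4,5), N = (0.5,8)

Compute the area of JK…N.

Σ = (-60.25) + (6.5) + (-3) + (-34.5) + (-61.75) = -153
Area = |Σ|/2 = 76.5.

76.5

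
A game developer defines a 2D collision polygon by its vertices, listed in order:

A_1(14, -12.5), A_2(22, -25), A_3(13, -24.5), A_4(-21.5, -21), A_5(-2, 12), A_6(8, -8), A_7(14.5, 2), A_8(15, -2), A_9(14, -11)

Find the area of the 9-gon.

776.875

Apply the shoelace formula: 2A = Σ (x_i·y_{i+1} − x_{i+1}·y_i), indices taken mod 9.
Cross-terms: -75, -214, -799.75, -300, -80, 132, -59, -137, -21  ⇒  Σ = -1553.75
Area = |Σ|/2 = 776.875.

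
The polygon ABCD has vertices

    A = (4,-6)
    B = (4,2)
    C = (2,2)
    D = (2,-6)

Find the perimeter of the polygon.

20

|AB| = √((0)² + (8)²) = √64 = 8
|BC| = √((-2)² + (0)²) = √4 = 2
|CD| = √((0)² + (-8)²) = √64 = 8
|DA| = √((2)² + (0)²) = √4 = 2
Perimeter = 8 + 2 + 8 + 2 = 20.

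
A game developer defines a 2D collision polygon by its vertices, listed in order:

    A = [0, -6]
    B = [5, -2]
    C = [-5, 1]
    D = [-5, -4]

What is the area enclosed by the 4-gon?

Apply the shoelace (surveyor's) formula: 2A = Σ (x_i·y_{i+1} − x_{i+1}·y_i), indices taken mod 4.
Σ = (30) + (-5) + (25) + (30) = 80
Area = |Σ|/2 = 40.

40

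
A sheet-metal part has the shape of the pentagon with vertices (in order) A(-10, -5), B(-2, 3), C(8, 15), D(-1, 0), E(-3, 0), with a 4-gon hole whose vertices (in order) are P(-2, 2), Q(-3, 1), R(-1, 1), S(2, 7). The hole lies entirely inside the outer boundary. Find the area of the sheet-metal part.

26.5

Outer boundary:
Apply Gauss's area formula: 2A = Σ (x_i·y_{i+1} − x_{i+1}·y_i), indices taken mod 5.
Cross-terms: -40, -54, 15, 0, 15  ⇒  Σ = -64
Area = |Σ|/2 = 32.
Hole:
Apply the shoelace formula: 2A = Σ (x_i·y_{i+1} − x_{i+1}·y_i), indices taken mod 4.
P→Q: (-2)(1) − (-3)(2) = 4
Q→R: (-3)(1) − (-1)(1) = -2
R→S: (-1)(7) − (2)(1) = -9
S→P: (2)(2) − (-2)(7) = 18
Σ = 11
Area = |Σ|/2 = 5.5.
Net area = 32 − 5.5 = 26.5.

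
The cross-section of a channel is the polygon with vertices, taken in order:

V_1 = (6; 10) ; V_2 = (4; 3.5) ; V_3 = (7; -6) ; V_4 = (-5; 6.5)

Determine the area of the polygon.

V_1→V_2: (6)(3.5) − (4)(10) = -19
V_2→V_3: (4)(-6) − (7)(3.5) = -48.5
V_3→V_4: (7)(6.5) − (-5)(-6) = 15.5
V_4→V_1: (-5)(10) − (6)(6.5) = -89
Σ = -141
Area = |Σ|/2 = 70.5.

70.5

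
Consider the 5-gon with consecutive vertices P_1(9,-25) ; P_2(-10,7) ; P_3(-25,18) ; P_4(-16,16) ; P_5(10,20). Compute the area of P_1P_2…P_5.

Apply the shoelace formula: 2A = Σ (x_i·y_{i+1} − x_{i+1}·y_i), indices taken mod 5.
Σ = (-187) + (-5) + (-112) + (-480) + (-430) = -1214
Area = |Σ|/2 = 607.

607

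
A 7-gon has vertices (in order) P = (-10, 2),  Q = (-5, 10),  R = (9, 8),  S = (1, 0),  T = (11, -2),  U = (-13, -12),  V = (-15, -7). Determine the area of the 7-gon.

288.5

Apply Gauss's area formula: 2A = Σ (x_i·y_{i+1} − x_{i+1}·y_i), indices taken mod 7.
Σ = (-90) + (-130) + (-8) + (-2) + (-158) + (-89) + (-100) = -577
Area = |Σ|/2 = 288.5.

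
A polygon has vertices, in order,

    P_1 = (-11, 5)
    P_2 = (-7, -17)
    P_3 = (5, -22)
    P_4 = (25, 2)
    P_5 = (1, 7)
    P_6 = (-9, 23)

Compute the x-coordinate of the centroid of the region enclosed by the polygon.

Apply the shoelace formula. First the cross-terms c_i = x_i·y_{i+1} − x_{i+1}·y_i:
  222, 239, 560, 173, 86, 208  ⇒  2A = 1488, A = 744.
Then Σ (x_i + x_{i+1})·c_i = 11976, so x̄ = 11976 / (6·744) = 499/186.

499/186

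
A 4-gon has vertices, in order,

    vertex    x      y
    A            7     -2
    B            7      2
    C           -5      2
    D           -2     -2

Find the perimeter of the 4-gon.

|AB| = √((0)² + (4)²) = √16 = 4
|BC| = √((-12)² + (0)²) = √144 = 12
|CD| = √((3)² + (-4)²) = √25 = 5
|DA| = √((9)² + (0)²) = √81 = 9
Perimeter = 4 + 12 + 5 + 9 = 30.

30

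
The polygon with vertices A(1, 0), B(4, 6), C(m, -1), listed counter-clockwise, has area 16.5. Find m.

-5

The doubled signed area Σ (x_i y_{i+1} − x_{i+1} y_i) is linear in m.
With m=0 it equals 3; the coefficient of m is -6 (from the two edges through C).
So -6·m + 3 = 2·16.5 = 33 ⇒ m = -5.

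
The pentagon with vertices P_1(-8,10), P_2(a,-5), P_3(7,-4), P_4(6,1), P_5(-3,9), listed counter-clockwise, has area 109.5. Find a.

The doubled signed area Σ (x_i y_{i+1} − x_{i+1} y_i) is linear in a.
With a=0 it equals 205; the coefficient of a is -14 (from the two edges through P_2).
So -14·a + 205 = 2·109.5 = 219 ⇒ a = -1.

-1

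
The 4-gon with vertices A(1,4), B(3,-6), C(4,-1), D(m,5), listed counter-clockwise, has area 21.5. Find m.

5

Write out the shoelace sum; only the two edges meeting at D involve m:
2·Area = [(4·5 − m·(-1)) + (m·4 − 1·5)] + 3
       = 5·m + 18 = 43
⇒ m = 5.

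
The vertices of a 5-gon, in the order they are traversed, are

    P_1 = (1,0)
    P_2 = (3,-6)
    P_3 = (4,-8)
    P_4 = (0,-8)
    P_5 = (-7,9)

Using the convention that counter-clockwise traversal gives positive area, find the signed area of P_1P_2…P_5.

Apply Gauss's area formula: 2A = Σ (x_i·y_{i+1} − x_{i+1}·y_i), indices taken mod 5.
Cross-terms: -6, 0, -32, -56, -9  ⇒  Σ = -103
Signed area = Σ/2 = -51.5 (negative ⇒ clockwise traversal).

-51.5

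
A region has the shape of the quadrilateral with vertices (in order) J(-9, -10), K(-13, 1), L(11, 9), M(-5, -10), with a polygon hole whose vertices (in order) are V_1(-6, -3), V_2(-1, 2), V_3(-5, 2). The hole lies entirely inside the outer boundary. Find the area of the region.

Outer boundary:
J→K: (-9)(1) − (-13)(-10) = -139
K→L: (-13)(9) − (11)(1) = -128
L→M: (11)(-10) − (-5)(9) = -65
M→J: (-5)(-10) − (-9)(-10) = -40
Σ = -372
Area = |Σ|/2 = 186.
Hole:
Σ = (-15) + (8) + (27) = 20
Area = |Σ|/2 = 10.
Net area = 186 − 10 = 176.

176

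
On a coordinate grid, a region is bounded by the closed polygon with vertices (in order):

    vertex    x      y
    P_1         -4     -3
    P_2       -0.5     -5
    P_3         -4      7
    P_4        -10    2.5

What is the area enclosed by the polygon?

Apply the shoelace (surveyor's) formula: 2A = Σ (x_i·y_{i+1} − x_{i+1}·y_i), indices taken mod 4.
Σ = (18.5) + (-23.5) + (60) + (40) = 95
Area = |Σ|/2 = 47.5.

47.5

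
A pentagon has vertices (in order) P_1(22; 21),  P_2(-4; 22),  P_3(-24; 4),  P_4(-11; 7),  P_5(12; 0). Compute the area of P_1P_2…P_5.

Apply Gauss's area formula: 2A = Σ (x_i·y_{i+1} − x_{i+1}·y_i), indices taken mod 5.
Cross-terms: 568, 512, -124, -84, 252  ⇒  Σ = 1124
Area = |Σ|/2 = 562.

562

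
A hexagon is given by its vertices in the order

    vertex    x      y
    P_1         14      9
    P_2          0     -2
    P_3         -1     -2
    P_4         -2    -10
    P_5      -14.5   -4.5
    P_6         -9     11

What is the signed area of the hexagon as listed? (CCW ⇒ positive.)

Σ = (-28) + (-2) + (6) + (-136) + (-200) + (-235) = -595
Signed area = Σ/2 = -297.5 (negative ⇒ clockwise traversal).

-297.5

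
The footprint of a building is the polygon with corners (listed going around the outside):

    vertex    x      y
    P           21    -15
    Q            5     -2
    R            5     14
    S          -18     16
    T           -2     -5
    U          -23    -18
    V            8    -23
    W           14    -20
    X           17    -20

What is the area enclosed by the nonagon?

Σ = (33) + (80) + (332) + (122) + (-79) + (673) + (162) + (60) + (165) = 1548
Area = |Σ|/2 = 774.

774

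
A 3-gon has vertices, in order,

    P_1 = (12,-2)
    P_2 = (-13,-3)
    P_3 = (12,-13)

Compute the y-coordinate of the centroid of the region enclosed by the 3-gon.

Apply the shoelace formula. First the cross-terms c_i = x_i·y_{i+1} − x_{i+1}·y_i:
  -62, 205, 132  ⇒  2A = 275, A = 137.5.
Then Σ (y_i + y_{i+1})·c_i = -4950, so ȳ = -4950 / (6·137.5) = -6.

-6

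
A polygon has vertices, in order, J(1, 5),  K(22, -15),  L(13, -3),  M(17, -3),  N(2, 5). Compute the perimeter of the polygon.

66

|JK| = √((21)² + (-20)²) = √841 = 29
|KL| = √((-9)² + (12)²) = √225 = 15
|LM| = √((4)² + (0)²) = √16 = 4
|MN| = √((-15)² + (8)²) = √289 = 17
|NJ| = √((-1)² + (0)²) = √1 = 1
Perimeter = 29 + 15 + 4 + 17 + 1 = 66.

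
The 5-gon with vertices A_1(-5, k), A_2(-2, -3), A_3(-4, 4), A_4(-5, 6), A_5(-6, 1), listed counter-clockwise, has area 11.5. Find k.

The doubled signed area Σ (x_i y_{i+1} − x_{i+1} y_i) is linear in k.
With k=0 it equals 27; the coefficient of k is -4 (from the two edges through A_1).
So -4·k + 27 = 2·11.5 = 23 ⇒ k = 1.

1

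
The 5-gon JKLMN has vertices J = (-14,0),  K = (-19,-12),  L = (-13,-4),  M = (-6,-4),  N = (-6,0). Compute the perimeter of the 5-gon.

42

|JK| = √((-5)² + (-12)²) = √169 = 13
|KL| = √((6)² + (8)²) = √100 = 10
|LM| = √((7)² + (0)²) = √49 = 7
|MN| = √((0)² + (4)²) = √16 = 4
|NJ| = √((-8)² + (0)²) = √64 = 8
Perimeter = 13 + 10 + 7 + 4 + 8 = 42.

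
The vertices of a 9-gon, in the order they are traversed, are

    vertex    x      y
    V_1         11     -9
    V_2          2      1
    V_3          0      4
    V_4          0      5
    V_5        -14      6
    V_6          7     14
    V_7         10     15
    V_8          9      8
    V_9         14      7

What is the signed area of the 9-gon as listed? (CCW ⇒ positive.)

-236.5

Apply the shoelace (surveyor's) formula: 2A = Σ (x_i·y_{i+1} − x_{i+1}·y_i), indices taken mod 9.
V_1→V_2: (11)(1) − (2)(-9) = 29
V_2→V_3: (2)(4) − (0)(1) = 8
V_3→V_4: (0)(5) − (0)(4) = 0
V_4→V_5: (0)(6) − (-14)(5) = 70
V_5→V_6: (-14)(14) − (7)(6) = -238
V_6→V_7: (7)(15) − (10)(14) = -35
V_7→V_8: (10)(8) − (9)(15) = -55
V_8→V_9: (9)(7) − (14)(8) = -49
V_9→V_1: (14)(-9) − (11)(7) = -203
Σ = -473
Signed area = Σ/2 = -236.5 (negative ⇒ clockwise traversal).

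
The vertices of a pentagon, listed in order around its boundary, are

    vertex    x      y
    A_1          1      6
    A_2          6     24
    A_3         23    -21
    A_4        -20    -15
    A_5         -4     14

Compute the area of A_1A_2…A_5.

Apply Gauss's area formula: 2A = Σ (x_i·y_{i+1} − x_{i+1}·y_i), indices taken mod 5.
Cross-terms: -12, -678, -765, -340, -38  ⇒  Σ = -1833
Area = |Σ|/2 = 916.5.

916.5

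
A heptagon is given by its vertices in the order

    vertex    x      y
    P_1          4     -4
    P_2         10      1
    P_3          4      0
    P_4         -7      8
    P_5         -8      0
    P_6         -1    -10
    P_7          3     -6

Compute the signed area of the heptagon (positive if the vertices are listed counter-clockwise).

132

Apply the surveyor's formula: 2A = Σ (x_i·y_{i+1} − x_{i+1}·y_i), indices taken mod 7.
P_1→P_2: (4)(1) − (10)(-4) = 44
P_2→P_3: (10)(0) − (4)(1) = -4
P_3→P_4: (4)(8) − (-7)(0) = 32
P_4→P_5: (-7)(0) − (-8)(8) = 64
P_5→P_6: (-8)(-10) − (-1)(0) = 80
P_6→P_7: (-1)(-6) − (3)(-10) = 36
P_7→P_1: (3)(-4) − (4)(-6) = 12
Σ = 264
Signed area = Σ/2 = 132 (positive ⇒ counter-clockwise traversal).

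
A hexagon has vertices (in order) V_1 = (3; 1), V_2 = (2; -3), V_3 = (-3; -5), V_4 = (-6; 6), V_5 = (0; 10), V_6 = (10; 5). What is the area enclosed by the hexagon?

121.5

Σ = (-11) + (-19) + (-48) + (-60) + (-100) + (-5) = -243
Area = |Σ|/2 = 121.5.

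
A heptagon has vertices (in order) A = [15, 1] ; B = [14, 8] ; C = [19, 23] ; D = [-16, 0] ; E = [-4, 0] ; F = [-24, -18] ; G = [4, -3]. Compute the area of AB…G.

Apply Gauss's area formula: 2A = Σ (x_i·y_{i+1} − x_{i+1}·y_i), indices taken mod 7.
Cross-terms: 106, 170, 368, 0, 72, 144, 49  ⇒  Σ = 909
Area = |Σ|/2 = 454.5.

454.5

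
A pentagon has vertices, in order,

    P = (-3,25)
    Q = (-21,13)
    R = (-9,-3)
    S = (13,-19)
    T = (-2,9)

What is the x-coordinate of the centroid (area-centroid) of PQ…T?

Apply Gauss's area formula. First the cross-terms c_i = x_i·y_{i+1} − x_{i+1}·y_i:
  486, 180, 210, 79, -23  ⇒  2A = 932, A = 466.
Then Σ (x_i + x_{i+1})·c_i = -15240, so x̄ = -15240 / (6·466) = -1270/233.

-1270/233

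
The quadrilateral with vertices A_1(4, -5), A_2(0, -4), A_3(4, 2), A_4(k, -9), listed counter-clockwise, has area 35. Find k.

-10

Write out the shoelace sum; only the two edges meeting at A_4 involve k:
2·Area = [(4·(-9) − k·2) + (k·(-5) − 4·(-9))] + 0
       = -7·k + 0 = 70
⇒ k = -10.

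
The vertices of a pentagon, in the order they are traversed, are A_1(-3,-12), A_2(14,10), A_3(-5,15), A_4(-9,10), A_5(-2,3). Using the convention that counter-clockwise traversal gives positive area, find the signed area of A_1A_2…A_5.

254.5

Apply the shoelace formula: 2A = Σ (x_i·y_{i+1} − x_{i+1}·y_i), indices taken mod 5.
Cross-terms: 138, 260, 85, -7, 33  ⇒  Σ = 509
Signed area = Σ/2 = 254.5 (positive ⇒ counter-clockwise traversal).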